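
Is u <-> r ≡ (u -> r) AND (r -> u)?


Compare truth tables:
r | u | φ | ψ
-------------
F | F | T | T
T | F | F | F
F | T | F | F
T | T | T | T
The columns φ and ψ agree on every row.

Yes, they are logically equivalent.


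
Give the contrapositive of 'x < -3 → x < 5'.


The contrapositive of (P → Q) is (¬Q → ¬P); it is logically equivalent to the original.
Here P = 'x < -3' and Q = 'x < 5'.

If not (x < 5), then not (x < -3).


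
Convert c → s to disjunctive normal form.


Step 1: Rewrite c → s as ¬c ∨ s.

(¬c) ∨ s


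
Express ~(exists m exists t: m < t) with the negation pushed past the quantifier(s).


Negation flips each quantifier (∀↔∃) and negates the inner predicate.
¬(exists m exists t: φ) = forall m forall t: ¬φ.

forall m forall t: ~(m < t)


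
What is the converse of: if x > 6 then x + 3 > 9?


The converse of (P → Q) is (Q → P). It is not in general equivalent to the original.
Here P = 'x > 6' and Q = 'x + 3 > 9'.

If x + 3 > 9, then x > 6.


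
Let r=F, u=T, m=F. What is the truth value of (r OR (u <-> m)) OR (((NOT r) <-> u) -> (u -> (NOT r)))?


Substitute r=F, u=T, m=F:
u <-> m = T <-> F = F
r OR (u <-> m) = F OR F = F
NOT r = T
(NOT r) <-> u = T <-> T = T
NOT r = T
u -> (NOT r) = T -> T = T
((NOT r) <-> u) -> (u -> (NOT r)) = T -> T = T
(r OR (u <-> m)) OR (((NOT r) <-> u) -> (u -> (NOT r))) = F OR T = T

T


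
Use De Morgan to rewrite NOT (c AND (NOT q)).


De Morgan: the negation of a conjunction is the disjunction of the negations.
Distribute NOT across AND, flipping it to OR, and negate each literal.

(NOT c) OR q


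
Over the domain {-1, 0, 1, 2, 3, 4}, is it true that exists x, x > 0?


Evaluate the predicate on each element: -1:False, 0:False, 1:True, 2:True, 3:True, 4:True.
Witness x = 1 satisfies the predicate.

True


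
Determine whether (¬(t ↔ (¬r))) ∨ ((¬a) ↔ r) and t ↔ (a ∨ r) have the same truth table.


Compare truth tables:
a | r | t | φ | ψ
-----------------
F | F | F | T | T
T | F | F | T | F
F | T | F | T | F
T | T | F | F | F
F | F | T | F | F
T | F | T | T | T
F | T | T | T | T
T | T | T | T | T
They differ at row 2 (a=T, r=F, t=F): φ=T but ψ=F.

No, they are not logically equivalent.


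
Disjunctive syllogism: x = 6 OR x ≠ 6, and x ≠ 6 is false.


Disjunctive syllogism: from (P ∨ Q) and ¬P, infer Q.
One disjunct, 'x ≠ 6', is ruled out; the other must hold.

x = 6


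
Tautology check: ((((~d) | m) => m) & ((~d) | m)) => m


Build the truth table over {d, m}:
d | m | φ
---------
False | False | True
True | False | True
False | True | True
True | True | True
Every row evaluates to true.

Yes, it is a tautology.


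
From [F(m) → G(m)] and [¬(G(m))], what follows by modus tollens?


Modus tollens: from (P → Q) and ¬Q, infer ¬P.
Q = 'G(m)' is denied; since P → Q, P must also fail.

Not (F(m)).


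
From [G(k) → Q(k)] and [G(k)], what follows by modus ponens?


Modus ponens: from (P → Q) and P, infer Q.
P = 'G(k)' is asserted, and P → Q holds, so Q follows.

Q(k).


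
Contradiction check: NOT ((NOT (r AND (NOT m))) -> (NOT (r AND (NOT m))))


Truth table over {m, r}:
m | r | φ
---------
F | F | F
T | F | F
F | T | F
T | T | F
Every row is false.

Yes, it is a contradiction.


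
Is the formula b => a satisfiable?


Search for a satisfying assignment over {a, b}.
Try a=False, b=False: the formula evaluates to True.
A satisfying assignment exists.

Satisfiable.


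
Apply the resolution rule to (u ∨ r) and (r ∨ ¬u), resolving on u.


The clauses contain complementary literals u and ¬u.
Resolution eliminates this pair and disjoins the remaining literals (merging duplicates).

r


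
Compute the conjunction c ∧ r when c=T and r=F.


Conjunction is true only when both operands are true.
Substitute: c=T, r=F.
T ∧ F evaluates to F.

F


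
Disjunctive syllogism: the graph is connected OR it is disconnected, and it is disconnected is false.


Disjunctive syllogism: from (P ∨ Q) and ¬P, infer Q.
One disjunct, 'it is disconnected', is ruled out; the other must hold.

the graph is connected


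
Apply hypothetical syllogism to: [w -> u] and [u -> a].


Hypothetical syllogism: from (P → Q) and (Q → R), infer (P → R).
Chain the two implications through the shared middle term 'u'.

w -> a


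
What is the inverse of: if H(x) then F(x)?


The inverse of (P → Q) is (¬P → ¬Q). It is equivalent to the converse, not to the original.
Here P = 'H(x)' and Q = 'F(x)'.

If not (H(x)), then not (F(x)).


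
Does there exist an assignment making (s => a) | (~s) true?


Search for a satisfying assignment over {a, s}.
Try a=False, s=False: the formula evaluates to True.
A satisfying assignment exists.

Satisfiable.


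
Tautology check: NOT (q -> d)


Build the truth table over {d, q}:
d | q | φ
---------
F | F | F
T | F | F
F | T | T
T | T | F
Counterexample at row 1: with d=F, q=F, the formula is F.

No, it is not a tautology.


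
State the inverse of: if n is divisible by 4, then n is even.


The inverse of (P → Q) is (¬P → ¬Q). It is equivalent to the converse, not to the original.
Here P = 'n is divisible by 4' and Q = 'n is even'.

If not (n is divisible by 4), then not (n is even).


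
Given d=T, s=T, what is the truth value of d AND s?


Conjunction is true only when both operands are true.
Substitute: d=T, s=T.
T AND T evaluates to T.

T


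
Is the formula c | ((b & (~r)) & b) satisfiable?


Search for a satisfying assignment over {b, c, r}.
Try b=True, c=False, r=False: the formula evaluates to True.
A satisfying assignment exists.

Satisfiable.


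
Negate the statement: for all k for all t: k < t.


Negation flips each quantifier (∀↔∃) and negates the inner predicate.
¬(for all k for all t: φ) = there exists k there exists t: ¬φ.

there exists k there exists t: NOT(k < t)


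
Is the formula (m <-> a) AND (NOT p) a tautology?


Build the truth table over {a, m, p}:
a | m | p | φ
-------------
F | F | F | T
T | F | F | F
F | T | F | F
T | T | F | T
F | F | T | F
T | F | T | F
F | T | T | F
T | T | T | F
Counterexample at row 2: with a=T, m=F, p=F, the formula is F.

No, it is not a tautology.


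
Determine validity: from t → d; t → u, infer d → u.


This is (no valid rule). There exist truth assignments where the premises are all true but the conclusion is false.

Invalid.


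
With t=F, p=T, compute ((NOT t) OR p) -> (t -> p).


Substitute t=F, p=T:
NOT t = T
(NOT t) OR p = T OR T = T
t -> p = F -> T = T
((NOT t) OR p) -> (t -> p) = T -> T = T

T


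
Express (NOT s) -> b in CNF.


Step 1: Rewrite (¬s) → b as ¬(¬s) ∨ b.
Step 2: Eliminate any double negations (¬¬X = X).

s OR b


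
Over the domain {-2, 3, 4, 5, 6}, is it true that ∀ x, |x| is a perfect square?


Evaluate the predicate on each element: -2:F, 3:F, 4:T, 5:F, 6:F.
Counterexample x = -2 fails the predicate.

F


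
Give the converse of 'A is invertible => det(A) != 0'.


The converse of (P → Q) is (Q → P). It is not in general equivalent to the original.
Here P = 'A is invertible' and Q = 'det(A) != 0'.

If det(A) != 0, then A is invertible.


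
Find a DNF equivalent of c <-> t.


Step 1: c ↔ t is true exactly when both agree: (c ∧ t) ∨ (¬c ∧ ¬t).

(c AND t) OR ((NOT c) AND (NOT t))


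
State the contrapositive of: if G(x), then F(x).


The contrapositive of (P → Q) is (¬Q → ¬P); it is logically equivalent to the original.
Here P = 'G(x)' and Q = 'F(x)'.

If not (F(x)), then not (G(x)).


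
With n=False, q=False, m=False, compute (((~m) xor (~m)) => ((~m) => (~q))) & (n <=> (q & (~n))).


Substitute n=False, q=False, m=False:
… (earlier sub-steps elided)
~m = True
(~m) xor (~m) = True xor True = False
~m = True
~q = True
(~m) => (~q) = True => True = True
((~m) xor (~m)) => ((~m) => (~q)) = False => True = True
~n = True
q & (~n) = False & True = False
n <=> (q & (~n)) = False <=> False = True
(((~m) xor (~m)) => ((~m) => (~q))) & (n <=> (q & (~n))) = True & True = True

True


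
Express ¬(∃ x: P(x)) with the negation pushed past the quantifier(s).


¬(∀ x: φ) = ∃ x: ¬φ, and ¬(∃ x: φ) = ∀ x: ¬φ.
Apply to the existential statement.

∀ x: ¬(P(x))


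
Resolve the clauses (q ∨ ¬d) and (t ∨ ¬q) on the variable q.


The clauses contain complementary literals q and ¬q.
Resolution eliminates this pair and disjoins the remaining literals (merging duplicates).

(¬d ∨ t)


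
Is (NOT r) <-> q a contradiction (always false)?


Truth table over {q, r}:
q | r | φ
---------
F | F | F
T | F | T
F | T | T
T | T | F
Satisfying assignment at row 2: q=T, r=F gives T.

No, it is not a contradiction.


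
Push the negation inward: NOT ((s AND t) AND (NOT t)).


De Morgan: the negation of a conjunction is the disjunction of the negations.
Distribute NOT across AND, flipping it to OR, and negate each literal.

((NOT s) OR (NOT t)) OR t


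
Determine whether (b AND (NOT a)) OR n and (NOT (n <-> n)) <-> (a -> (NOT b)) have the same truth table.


Compare truth tables:
a | b | n | φ | ψ
-----------------
F | F | F | F | F
T | F | F | F | F
F | T | F | T | F
T | T | F | F | T
F | F | T | T | F
T | F | T | T | F
F | T | T | T | F
T | T | T | T | T
They differ at row 3 (a=F, b=T, n=F): φ=T but ψ=F.

No, they are not logically equivalent.


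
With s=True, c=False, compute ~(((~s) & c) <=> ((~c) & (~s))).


Substitute s=True, c=False:
~s = False
(~s) & c = False & False = False
~c = True
~s = False
(~c) & (~s) = True & False = False
((~s) & c) <=> ((~c) & (~s)) = False <=> False = True
~(((~s) & c) <=> ((~c) & (~s))) = False

False


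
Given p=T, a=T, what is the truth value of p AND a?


Conjunction is true only when both operands are true.
Substitute: p=T, a=T.
T AND T evaluates to T.

T


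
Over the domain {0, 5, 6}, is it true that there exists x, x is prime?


Evaluate the predicate on each element: 0:F, 5:T, 6:F.
Witness x = 5 satisfies the predicate.

T


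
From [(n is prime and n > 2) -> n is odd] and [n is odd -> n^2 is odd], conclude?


Hypothetical syllogism: from (P → Q) and (Q → R), infer (P → R).
Chain the two implications through the shared middle term 'n is odd'.

(n is prime and n > 2) -> n^2 is odd


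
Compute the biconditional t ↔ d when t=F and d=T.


Biconditional is true when both operands have the same truth value.
Substitute: t=F, d=T.
F ↔ T evaluates to F.

F


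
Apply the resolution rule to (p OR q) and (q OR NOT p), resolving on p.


The clauses contain complementary literals p and NOTp.
Resolution eliminates this pair and disjoins the remaining literals (merging duplicates).

q


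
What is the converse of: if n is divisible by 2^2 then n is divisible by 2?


The converse of (P → Q) is (Q → P). It is not in general equivalent to the original.
Here P = 'n is divisible by 2^2' and Q = 'n is divisible by 2'.

If n is divisible by 2, then n is divisible by 2^2.


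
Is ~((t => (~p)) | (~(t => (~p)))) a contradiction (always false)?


Truth table over {p, t}:
p | t | φ
---------
False | False | False
True | False | False
False | True | False
True | True | False
Every row is false.

Yes, it is a contradiction.


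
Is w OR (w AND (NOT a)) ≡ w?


Compare truth tables:
a | w | φ | ψ
-------------
F | F | F | F
T | F | F | F
F | T | T | T
T | T | T | T
The columns φ and ψ agree on every row.

Yes, they are logically equivalent.


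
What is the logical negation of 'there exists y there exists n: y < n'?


Negation flips each quantifier (∀↔∃) and negates the inner predicate.
¬(there exists y there exists n: φ) = for all y for all n: ¬φ.

for all y for all n: NOT(y < n)


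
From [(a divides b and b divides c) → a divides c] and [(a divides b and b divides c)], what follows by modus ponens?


Modus ponens: from (P → Q) and P, infer Q.
P = '(a divides b and b divides c)' is asserted, and P → Q holds, so Q follows.

a divides c.


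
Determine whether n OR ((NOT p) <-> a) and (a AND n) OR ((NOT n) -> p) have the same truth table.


Compare truth tables:
a | n | p | φ | ψ
-----------------
F | F | F | F | F
T | F | F | T | F
F | T | F | T | T
T | T | F | T | T
F | F | T | T | T
T | F | T | F | T
F | T | T | T | T
T | T | T | T | T
They differ at row 2 (a=T, n=F, p=F): φ=T but ψ=F.

No, they are not logically equivalent.


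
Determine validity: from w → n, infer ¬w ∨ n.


This matches the form of material implication: the conclusion follows in every model of the premises.

Valid.


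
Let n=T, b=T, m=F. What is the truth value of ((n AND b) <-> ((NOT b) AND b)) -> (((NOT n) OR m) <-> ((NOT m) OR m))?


Substitute n=T, b=T, m=F:
n AND b = T AND T = T
NOT b = F
(NOT b) AND b = F AND T = F
(n AND b) <-> ((NOT b) AND b) = T <-> F = F
NOT n = F
(NOT n) OR m = F OR F = F
NOT m = T
(NOT m) OR m = T OR F = T
((NOT n) OR m) <-> ((NOT m) OR m) = F <-> T = F
((n AND b) <-> ((NOT b) AND b)) -> (((NOT n) OR m) <-> ((NOT m) OR m)) = F -> F = T

T


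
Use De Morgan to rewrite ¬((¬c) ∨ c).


De Morgan: the negation of a disjunction is the conjunction of the negations.
Distribute ¬ across ∨, flipping it to ∧, and negate each literal.

c ∧ (¬c)


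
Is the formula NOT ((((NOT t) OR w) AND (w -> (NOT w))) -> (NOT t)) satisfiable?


Check all 4 assignments over {t, w}:
t | w | φ
---------
F | F | F
T | F | F
F | T | F
T | T | F
No assignment makes the formula true.

Unsatisfiable.


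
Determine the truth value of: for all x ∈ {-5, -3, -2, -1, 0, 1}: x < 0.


Evaluate the predicate on each element: -5:T, -3:T, -2:T, -1:T, 0:F, 1:F.
Counterexample x = 0 fails the predicate.

F


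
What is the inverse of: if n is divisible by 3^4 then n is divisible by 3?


The inverse of (P → Q) is (¬P → ¬Q). It is equivalent to the converse, not to the original.
Here P = 'n is divisible by 3^4' and Q = 'n is divisible by 3'.

If not (n is divisible by 3^4), then not (n is divisible by 3).


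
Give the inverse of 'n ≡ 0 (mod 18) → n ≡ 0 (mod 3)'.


The inverse of (P → Q) is (¬P → ¬Q). It is equivalent to the converse, not to the original.
Here P = 'n ≡ 0 (mod 18)' and Q = 'n ≡ 0 (mod 3)'.

If not (n ≡ 0 (mod 18)), then not (n ≡ 0 (mod 3)).


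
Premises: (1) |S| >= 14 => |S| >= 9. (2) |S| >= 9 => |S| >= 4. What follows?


Hypothetical syllogism: from (P → Q) and (Q → R), infer (P → R).
Chain the two implications through the shared middle term '|S| >= 9'.

|S| >= 14 => |S| >= 4


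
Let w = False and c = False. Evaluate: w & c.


Conjunction is true only when both operands are true.
Substitute: w=False, c=False.
False & False evaluates to False.

False


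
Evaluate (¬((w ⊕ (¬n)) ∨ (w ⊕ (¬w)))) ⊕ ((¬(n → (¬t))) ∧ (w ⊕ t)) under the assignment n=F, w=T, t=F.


Substitute n=F, w=T, t=F:
… (earlier sub-steps elided)
¬w = F
w ⊕ (¬w) = T ⊕ F = T
(w ⊕ (¬n)) ∨ (w ⊕ (¬w)) = F ∨ T = T
¬((w ⊕ (¬n)) ∨ (w ⊕ (¬w))) = F
¬t = T
n → (¬t) = F → T = T
¬(n → (¬t)) = F
w ⊕ t = T ⊕ F = T
(¬(n → (¬t))) ∧ (w ⊕ t) = F ∧ T = F
(¬((w ⊕ (¬n)) ∨ (w ⊕ (¬w)))) ⊕ ((¬(n → (¬t))) ∧ (w ⊕ t)) = F ⊕ F = F

F


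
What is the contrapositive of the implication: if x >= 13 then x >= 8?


The contrapositive of (P → Q) is (¬Q → ¬P); it is logically equivalent to the original.
Here P = 'x >= 13' and Q = 'x >= 8'.

If not (x >= 8), then not (x >= 13).


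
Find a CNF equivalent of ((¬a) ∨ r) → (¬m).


Step 1: Rewrite as ¬((¬a) ∨ r) ∨ (¬m) = (¬(¬a) ∧ ¬r) ∨ (¬m).
Step 2: Distribute ∨ over ∧.
Step 3: Eliminate any double negations (¬¬X = X).

(a ∨ (¬m)) ∧ ((¬r) ∨ (¬m))


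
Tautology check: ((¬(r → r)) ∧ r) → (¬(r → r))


Build the truth table over {r}:
r | φ
-----
F | T
T | T
Every row evaluates to true.

Yes, it is a tautology.


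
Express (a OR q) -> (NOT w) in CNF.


Step 1: Rewrite as ¬(a ∨ q) ∨ (¬w) = (¬a ∧ ¬q) ∨ (¬w).
Step 2: Distribute ∨ over ∧.

((NOT a) OR (NOT w)) AND ((NOT q) OR (NOT w))


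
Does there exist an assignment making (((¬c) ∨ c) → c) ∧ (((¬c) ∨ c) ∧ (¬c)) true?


Check all 2 assignments over {c}:
c | φ
-----
F | F
T | F
No assignment makes the formula true.

Unsatisfiable.


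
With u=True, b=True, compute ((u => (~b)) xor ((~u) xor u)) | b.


Substitute u=True, b=True:
~b = False
u => (~b) = True => False = False
~u = False
(~u) xor u = False xor True = True
(u => (~b)) xor ((~u) xor u) = False xor True = True
((u => (~b)) xor ((~u) xor u)) | b = True | True = True

True


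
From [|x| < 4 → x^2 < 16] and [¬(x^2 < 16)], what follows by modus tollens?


Modus tollens: from (P → Q) and ¬Q, infer ¬P.
Q = 'x^2 < 16' is denied; since P → Q, P must also fail.

Not (|x| < 4).


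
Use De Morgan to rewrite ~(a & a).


De Morgan: the negation of a conjunction is the disjunction of the negations.
Distribute ~ across &, flipping it to |, and negate each literal.

(~a) | (~a)


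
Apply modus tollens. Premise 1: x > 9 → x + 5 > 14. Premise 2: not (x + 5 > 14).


Modus tollens: from (P → Q) and ¬Q, infer ¬P.
Q = 'x + 5 > 14' is denied; since P → Q, P must also fail.

Not (x > 9).


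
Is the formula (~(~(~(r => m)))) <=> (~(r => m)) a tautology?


Build the truth table over {m, r}:
m | r | φ
---------
False | False | True
True | False | True
False | True | True
True | True | True
Every row evaluates to true.

Yes, it is a tautology.


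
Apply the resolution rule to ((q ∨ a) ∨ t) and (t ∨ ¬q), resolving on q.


The clauses contain complementary literals q and ¬q.
Resolution eliminates this pair and disjoins the remaining literals (merging duplicates).

(t ∨ a)


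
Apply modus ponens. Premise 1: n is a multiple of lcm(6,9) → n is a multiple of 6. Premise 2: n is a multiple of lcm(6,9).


Modus ponens: from (P → Q) and P, infer Q.
P = 'n is a multiple of lcm(6,9)' is asserted, and P → Q holds, so Q follows.

n is a multiple of 6.


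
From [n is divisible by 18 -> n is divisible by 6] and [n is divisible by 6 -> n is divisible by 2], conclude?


Hypothetical syllogism: from (P → Q) and (Q → R), infer (P → R).
Chain the two implications through the shared middle term 'n is divisible by 6'.

n is divisible by 18 -> n is divisible by 2


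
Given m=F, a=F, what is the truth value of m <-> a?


Biconditional is true when both operands have the same truth value.
Substitute: m=F, a=F.
F <-> F evaluates to T.

T


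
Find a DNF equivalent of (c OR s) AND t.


Step 1: Distribute ∧ over ∨: (c ∨ s) ∧ t = (c ∧ t) ∨ (s ∧ t).

(c AND t) OR (s AND t)


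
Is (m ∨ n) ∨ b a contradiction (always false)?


Truth table over {b, m, n}:
b | m | n | φ
-------------
F | F | F | F
T | F | F | T
F | T | F | T
T | T | F | T
F | F | T | T
T | F | T | T
F | T | T | T
T | T | T | T
Satisfying assignment at row 2: b=T, m=F, n=F gives T.

No, it is not a contradiction.


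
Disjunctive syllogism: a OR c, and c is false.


Disjunctive syllogism: from (P ∨ Q) and ¬P, infer Q.
One disjunct, 'c', is ruled out; the other must hold.

a


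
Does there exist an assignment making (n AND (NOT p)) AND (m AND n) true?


Search for a satisfying assignment over {m, n, p}.
Try m=T, n=T, p=F: the formula evaluates to T.
A satisfying assignment exists.

Satisfiable.


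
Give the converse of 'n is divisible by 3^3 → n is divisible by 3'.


The converse of (P → Q) is (Q → P). It is not in general equivalent to the original.
Here P = 'n is divisible by 3^3' and Q = 'n is divisible by 3'.

If n is divisible by 3, then n is divisible by 3^3.


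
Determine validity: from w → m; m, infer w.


This is affirming the consequent (fallacy). There exist truth assignments where the premises are all true but the conclusion is false.

Invalid.


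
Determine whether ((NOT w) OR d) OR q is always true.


Build the truth table over {d, q, w}:
d | q | w | φ
-------------
F | F | F | T
T | F | F | T
F | T | F | T
T | T | F | T
F | F | T | F
T | F | T | T
F | T | T | T
T | T | T | T
Counterexample at row 5: with d=F, q=F, w=T, the formula is F.

No, it is not a tautology.


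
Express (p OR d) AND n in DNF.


Step 1: Distribute ∧ over ∨: (p ∨ d) ∧ n = (p ∧ n) ∨ (d ∧ n).

(p AND n) OR (d AND n)


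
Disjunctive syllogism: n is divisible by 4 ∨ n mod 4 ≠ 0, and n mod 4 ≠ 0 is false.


Disjunctive syllogism: from (P ∨ Q) and ¬P, infer Q.
One disjunct, 'n mod 4 ≠ 0', is ruled out; the other must hold.

n is divisible by 4


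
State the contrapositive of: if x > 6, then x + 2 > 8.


The contrapositive of (P → Q) is (¬Q → ¬P); it is logically equivalent to the original.
Here P = 'x > 6' and Q = 'x + 2 > 8'.

If not (x + 2 > 8), then not (x > 6).


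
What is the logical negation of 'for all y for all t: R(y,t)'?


Negation flips each quantifier (∀↔∃) and negates the inner predicate.
¬(for all y for all t: φ) = there exists y there exists t: ¬φ.

there exists y there exists t: NOT(R(y,t))


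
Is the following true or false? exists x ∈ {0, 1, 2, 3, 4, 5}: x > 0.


Evaluate the predicate on each element: 0:False, 1:True, 2:True, 3:True, 4:True, 5:True.
Witness x = 1 satisfies the predicate.

True


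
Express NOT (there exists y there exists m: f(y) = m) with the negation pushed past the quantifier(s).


Negation flips each quantifier (∀↔∃) and negates the inner predicate.
¬(there exists y there exists m: φ) = for all y for all m: ¬φ.

for all y for all m: NOT(f(y) = m)


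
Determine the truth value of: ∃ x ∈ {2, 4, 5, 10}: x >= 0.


Evaluate the predicate on each element: 2:T, 4:T, 5:T, 10:T.
Witness x = 2 satisfies the predicate.

T


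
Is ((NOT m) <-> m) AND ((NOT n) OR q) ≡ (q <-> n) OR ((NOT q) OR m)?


Compare truth tables:
m | n | q | φ | ψ
-----------------
F | F | F | F | T
T | F | F | F | T
F | T | F | F | T
T | T | F | F | T
F | F | T | F | F
T | F | T | F | T
F | T | T | F | T
T | T | T | F | T
They differ at row 1 (m=F, n=F, q=F): φ=F but ψ=T.

No, they are not logically equivalent.


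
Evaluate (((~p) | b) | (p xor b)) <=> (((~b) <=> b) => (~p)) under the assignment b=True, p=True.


Substitute b=True, p=True:
~p = False
(~p) | b = False | True = True
p xor b = True xor True = False
((~p) | b) | (p xor b) = True | False = True
~b = False
(~b) <=> b = False <=> True = False
~p = False
((~b) <=> b) => (~p) = False => False = True
(((~p) | b) | (p xor b)) <=> (((~b) <=> b) => (~p)) = True <=> True = True

True


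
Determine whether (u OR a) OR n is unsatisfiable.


Truth table over {a, n, u}:
a | n | u | φ
-------------
F | F | F | F
T | F | F | T
F | T | F | T
T | T | F | T
F | F | T | T
T | F | T | T
F | T | T | T
T | T | T | T
Satisfying assignment at row 2: a=T, n=F, u=F gives T.

No, it is not a contradiction.


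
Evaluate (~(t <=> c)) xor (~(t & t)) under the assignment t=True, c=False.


Substitute t=True, c=False:
t <=> c = True <=> False = False
~(t <=> c) = True
t & t = True & True = True
~(t & t) = False
(~(t <=> c)) xor (~(t & t)) = True xor False = True

True


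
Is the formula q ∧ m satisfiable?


Search for a satisfying assignment over {m, q}.
Try m=T, q=T: the formula evaluates to T.
A satisfying assignment exists.

Satisfiable.


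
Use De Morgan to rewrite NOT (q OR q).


De Morgan: the negation of a disjunction is the conjunction of the negations.
Distribute NOT across OR, flipping it to AND, and negate each literal.

(NOT q) AND (NOT q)


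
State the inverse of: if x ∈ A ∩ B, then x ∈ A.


The inverse of (P → Q) is (¬P → ¬Q). It is equivalent to the converse, not to the original.
Here P = 'x ∈ A ∩ B' and Q = 'x ∈ A'.

If not (x ∈ A ∩ B), then not (x ∈ A).


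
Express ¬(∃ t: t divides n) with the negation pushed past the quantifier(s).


¬(∀ x: φ) = ∃ x: ¬φ, and ¬(∃ x: φ) = ∀ x: ¬φ.
Apply to the existential statement.

∀ t: ¬(t divides n)


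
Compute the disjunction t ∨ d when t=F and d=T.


Disjunction is false only when both operands are false.
Substitute: t=F, d=T.
F ∨ T evaluates to T.

T


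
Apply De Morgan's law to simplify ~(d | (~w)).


De Morgan: the negation of a disjunction is the conjunction of the negations.
Distribute ~ across |, flipping it to &, and negate each literal.

(~d) & w


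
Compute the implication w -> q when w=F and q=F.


Implication is false only when antecedent is true and consequent is false.
Substitute: w=F, q=F.
F -> F evaluates to T.

T


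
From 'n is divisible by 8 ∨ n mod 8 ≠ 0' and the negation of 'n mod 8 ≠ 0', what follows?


Disjunctive syllogism: from (P ∨ Q) and ¬P, infer Q.
One disjunct, 'n mod 8 ≠ 0', is ruled out; the other must hold.

n is divisible by 8


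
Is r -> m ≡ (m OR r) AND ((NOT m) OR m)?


Compare truth tables:
m | r | φ | ψ
-------------
F | F | T | F
T | F | T | T
F | T | F | T
T | T | T | T
They differ at row 1 (m=F, r=F): φ=T but ψ=F.

No, they are not logically equivalent.


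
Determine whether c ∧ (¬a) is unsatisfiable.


Truth table over {a, c}:
a | c | φ
---------
F | F | F
T | F | F
F | T | T
T | T | F
Satisfying assignment at row 3: a=F, c=T gives T.

No, it is not a contradiction.


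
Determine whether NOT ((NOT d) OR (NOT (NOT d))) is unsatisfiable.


Truth table over {d}:
d | φ
-----
F | F
T | F
Every row is false.

Yes, it is a contradiction.


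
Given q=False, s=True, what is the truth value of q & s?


Conjunction is true only when both operands are true.
Substitute: q=False, s=True.
False & True evaluates to False.

False


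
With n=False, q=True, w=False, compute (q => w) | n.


Substitute n=False, q=True, w=False:
q => w = True => False = False
(q => w) | n = False | False = False

False


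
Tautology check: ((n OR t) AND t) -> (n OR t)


Build the truth table over {n, t}:
n | t | φ
---------
F | F | T
T | F | T
F | T | T
T | T | T
Every row evaluates to true.

Yes, it is a tautology.


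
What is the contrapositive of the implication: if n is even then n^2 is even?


The contrapositive of (P → Q) is (¬Q → ¬P); it is logically equivalent to the original.
Here P = 'n is even' and Q = 'n^2 is even'.

If not (n^2 is even), then not (n is even).


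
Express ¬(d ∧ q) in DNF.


Step 1: Apply De Morgan: ¬(d ∧ q) = ¬d ∨ ¬q.

(¬d) ∨ (¬q)


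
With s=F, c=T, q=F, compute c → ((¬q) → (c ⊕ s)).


Substitute s=F, c=T, q=F:
¬q = T
c ⊕ s = T ⊕ F = T
(¬q) → (c ⊕ s) = T → T = T
c → ((¬q) → (c ⊕ s)) = T → T = T

T


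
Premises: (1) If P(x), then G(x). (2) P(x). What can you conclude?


Modus ponens: from (P → Q) and P, infer Q.
P = 'P(x)' is asserted, and P → Q holds, so Q follows.

G(x).


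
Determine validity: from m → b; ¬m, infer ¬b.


This is denying the antecedent (fallacy). There exist truth assignments where the premises are all true but the conclusion is false.

Invalid.


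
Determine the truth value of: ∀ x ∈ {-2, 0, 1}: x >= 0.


Evaluate the predicate on each element: -2:F, 0:T, 1:T.
Counterexample x = -2 fails the predicate.

F


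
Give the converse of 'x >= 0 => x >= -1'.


The converse of (P → Q) is (Q → P). It is not in general equivalent to the original.
Here P = 'x >= 0' and Q = 'x >= -1'.

If x >= -1, then x >= 0.


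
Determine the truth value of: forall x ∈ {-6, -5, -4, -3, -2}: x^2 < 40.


Evaluate the predicate on each element: -6:True, -5:True, -4:True, -3:True, -2:True.
Every element satisfies the predicate.

True


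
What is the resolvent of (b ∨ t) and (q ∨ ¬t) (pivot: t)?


The clauses contain complementary literals t and ¬t.
Resolution eliminates this pair and disjoins the remaining literals (merging duplicates).

(b ∨ q)


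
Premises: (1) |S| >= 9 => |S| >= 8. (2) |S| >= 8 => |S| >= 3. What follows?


Hypothetical syllogism: from (P → Q) and (Q → R), infer (P → R).
Chain the two implications through the shared middle term '|S| >= 8'.

|S| >= 9 => |S| >= 3


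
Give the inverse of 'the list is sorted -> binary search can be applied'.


The inverse of (P → Q) is (¬P → ¬Q). It is equivalent to the converse, not to the original.
Here P = 'the list is sorted' and Q = 'binary search can be applied'.

If not (the list is sorted), then not (binary search can be applied).


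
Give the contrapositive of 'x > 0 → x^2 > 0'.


The contrapositive of (P → Q) is (¬Q → ¬P); it is logically equivalent to the original.
Here P = 'x > 0' and Q = 'x^2 > 0'.

If not (x^2 > 0), then not (x > 0).


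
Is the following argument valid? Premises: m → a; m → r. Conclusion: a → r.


This is (no valid rule). There exist truth assignments where the premises are all true but the conclusion is false.

Invalid.


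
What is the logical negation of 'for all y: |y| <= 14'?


¬(for all x: φ) = there exists x: ¬φ, and ¬(there exists x: φ) = for all x: ¬φ.
Apply to the universal statement.

there exists y: NOT(|y| <= 14)


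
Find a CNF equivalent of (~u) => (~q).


Step 1: Rewrite (¬u) → (¬q) as ¬(¬u) ∨ (¬q).
Step 2: Eliminate any double negations (¬¬X = X).

u | (~q)


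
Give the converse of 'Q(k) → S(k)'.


The converse of (P → Q) is (Q → P). It is not in general equivalent to the original.
Here P = 'Q(k)' and Q = 'S(k)'.

If S(k), then Q(k).


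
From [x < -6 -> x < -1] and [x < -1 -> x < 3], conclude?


Hypothetical syllogism: from (P → Q) and (Q → R), infer (P → R).
Chain the two implications through the shared middle term 'x < -1'.

x < -6 -> x < 3


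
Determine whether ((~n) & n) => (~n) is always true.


Build the truth table over {n}:
n | φ
-----
False | True
True | True
Every row evaluates to true.

Yes, it is a tautology.


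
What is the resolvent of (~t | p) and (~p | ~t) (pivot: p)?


The clauses contain complementary literals p and ~p.
Resolution eliminates this pair and disjoins the remaining literals (merging duplicates).

~t


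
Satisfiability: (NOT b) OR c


Search for a satisfying assignment over {b, c}.
Try b=F, c=F: the formula evaluates to T.
A satisfying assignment exists.

Satisfiable.


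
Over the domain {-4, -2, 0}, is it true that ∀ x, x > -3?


Evaluate the predicate on each element: -4:F, -2:T, 0:T.
Counterexample x = -4 fails the predicate.

F


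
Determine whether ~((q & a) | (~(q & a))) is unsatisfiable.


Truth table over {a, q}:
a | q | φ
---------
False | False | False
True | False | False
False | True | False
True | True | False
Every row is false.

Yes, it is a contradiction.


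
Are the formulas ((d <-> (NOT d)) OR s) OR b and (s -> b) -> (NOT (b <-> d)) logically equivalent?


Compare truth tables:
b | d | s | φ | ψ
-----------------
F | F | F | F | F
T | F | F | T | T
F | T | F | F | T
T | T | F | T | F
F | F | T | T | T
T | F | T | T | T
F | T | T | T | T
T | T | T | T | F
They differ at row 3 (b=F, d=T, s=F): φ=F but ψ=T.

No, they are not logically equivalent.


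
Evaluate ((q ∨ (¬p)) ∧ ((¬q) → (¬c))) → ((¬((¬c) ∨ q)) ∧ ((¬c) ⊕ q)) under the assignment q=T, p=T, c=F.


Substitute q=T, p=T, c=F:
… (earlier sub-steps elided)
¬c = T
(¬q) → (¬c) = F → T = T
(q ∨ (¬p)) ∧ ((¬q) → (¬c)) = T ∧ T = T
¬c = T
(¬c) ∨ q = T ∨ T = T
¬((¬c) ∨ q) = F
¬c = T
(¬c) ⊕ q = T ⊕ T = F
(¬((¬c) ∨ q)) ∧ ((¬c) ⊕ q) = F ∧ F = F
((q ∨ (¬p)) ∧ ((¬q) → (¬c))) → ((¬((¬c) ∨ q)) ∧ ((¬c) ⊕ q)) = T → F = F

F


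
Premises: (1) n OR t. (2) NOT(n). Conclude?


Disjunctive syllogism: from (P ∨ Q) and ¬P, infer Q.
One disjunct, 'n', is ruled out; the other must hold.

t


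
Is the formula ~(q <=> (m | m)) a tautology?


Build the truth table over {m, q}:
m | q | φ
---------
False | False | False
True | False | True
False | True | True
True | True | False
Counterexample at row 1: with m=False, q=False, the formula is False.

No, it is not a tautology.


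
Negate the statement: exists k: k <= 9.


¬(forall x: φ) = exists x: ¬φ, and ¬(exists x: φ) = forall x: ¬φ.
Apply to the existential statement.

forall k: ~(k <= 9)


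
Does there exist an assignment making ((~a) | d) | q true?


Search for a satisfying assignment over {a, d, q}.
Try a=False, d=False, q=False: the formula evaluates to True.
A satisfying assignment exists.

Satisfiable.


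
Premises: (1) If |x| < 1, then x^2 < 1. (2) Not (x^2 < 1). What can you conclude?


Modus tollens: from (P → Q) and ¬Q, infer ¬P.
Q = 'x^2 < 1' is denied; since P → Q, P must also fail.

Not (|x| < 1).


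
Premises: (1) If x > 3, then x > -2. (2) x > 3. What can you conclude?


Modus ponens: from (P → Q) and P, infer Q.
P = 'x > 3' is asserted, and P → Q holds, so Q follows.

x > -2.


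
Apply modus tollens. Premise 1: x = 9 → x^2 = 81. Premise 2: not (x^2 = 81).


Modus tollens: from (P → Q) and ¬Q, infer ¬P.
Q = 'x^2 = 81' is denied; since P → Q, P must also fail.

Not (x = 9).


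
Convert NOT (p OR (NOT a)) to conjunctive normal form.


Step 1: Apply De Morgan: ¬(p ∨ (¬a)) = ¬p ∧ ¬(¬a).
Step 2: Eliminate any double negations (¬¬X = X).

(NOT p) AND a


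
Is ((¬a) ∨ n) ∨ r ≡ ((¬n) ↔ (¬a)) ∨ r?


Compare truth tables:
a | n | r | φ | ψ
-----------------
F | F | F | T | T
T | F | F | F | F
F | T | F | T | F
T | T | F | T | T
F | F | T | T | T
T | F | T | T | T
F | T | T | T | T
T | T | T | T | T
They differ at row 3 (a=F, n=T, r=F): φ=T but ψ=F.

No, they are not logically equivalent.


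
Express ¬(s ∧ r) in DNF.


Step 1: Apply De Morgan: ¬(s ∧ r) = ¬s ∨ ¬r.

(¬s) ∨ (¬r)


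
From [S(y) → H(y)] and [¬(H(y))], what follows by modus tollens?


Modus tollens: from (P → Q) and ¬Q, infer ¬P.
Q = 'H(y)' is denied; since P → Q, P must also fail.

Not (S(y)).


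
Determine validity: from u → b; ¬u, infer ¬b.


This is denying the antecedent (fallacy). There exist truth assignments where the premises are all true but the conclusion is false.

Invalid.


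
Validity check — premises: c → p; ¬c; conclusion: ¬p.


This is denying the antecedent (fallacy). There exist truth assignments where the premises are all true but the conclusion is false.

Invalid.


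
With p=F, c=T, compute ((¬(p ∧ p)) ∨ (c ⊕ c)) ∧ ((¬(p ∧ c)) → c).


Substitute p=F, c=T:
p ∧ p = F ∧ F = F
¬(p ∧ p) = T
c ⊕ c = T ⊕ T = F
(¬(p ∧ p)) ∨ (c ⊕ c) = T ∨ F = T
p ∧ c = F ∧ T = F
¬(p ∧ c) = T
(¬(p ∧ c)) → c = T → T = T
((¬(p ∧ p)) ∨ (c ⊕ c)) ∧ ((¬(p ∧ c)) → c) = T ∧ T = T

T


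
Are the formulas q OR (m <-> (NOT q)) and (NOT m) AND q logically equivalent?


Compare truth tables:
m | q | φ | ψ
-------------
F | F | F | F
T | F | T | F
F | T | T | T
T | T | T | F
They differ at row 2 (m=T, q=F): φ=T but ψ=F.

No, they are not logically equivalent.


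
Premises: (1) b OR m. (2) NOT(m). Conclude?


Disjunctive syllogism: from (P ∨ Q) and ¬P, infer Q.
One disjunct, 'm', is ruled out; the other must hold.

b


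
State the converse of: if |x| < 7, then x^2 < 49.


The converse of (P → Q) is (Q → P). It is not in general equivalent to the original.
Here P = '|x| < 7' and Q = 'x^2 < 49'.

If x^2 < 49, then |x| < 7.


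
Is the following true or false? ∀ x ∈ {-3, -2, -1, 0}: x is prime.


Evaluate the predicate on each element: -3:F, -2:F, -1:F, 0:F.
Counterexample x = -3 fails the predicate.

F


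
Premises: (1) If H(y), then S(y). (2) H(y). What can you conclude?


Modus ponens: from (P → Q) and P, infer Q.
P = 'H(y)' is asserted, and P → Q holds, so Q follows.

S(y).


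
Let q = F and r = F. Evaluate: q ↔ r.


Biconditional is true when both operands have the same truth value.
Substitute: q=F, r=F.
F ↔ F evaluates to T.

T


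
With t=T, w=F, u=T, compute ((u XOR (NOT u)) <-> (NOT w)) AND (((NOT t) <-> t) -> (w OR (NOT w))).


Substitute t=T, w=F, u=T:
NOT u = F
u XOR (NOT u) = T XOR F = T
NOT w = T
(u XOR (NOT u)) <-> (NOT w) = T <-> T = T
NOT t = F
(NOT t) <-> t = F <-> T = F
NOT w = T
w OR (NOT w) = F OR T = T
((NOT t) <-> t) -> (w OR (NOT w)) = F -> T = T
((u XOR (NOT u)) <-> (NOT w)) AND (((NOT t) <-> t) -> (w OR (NOT w))) = T AND T = T

T


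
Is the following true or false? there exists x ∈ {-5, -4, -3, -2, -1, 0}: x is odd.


Evaluate the predicate on each element: -5:T, -4:F, -3:T, -2:F, -1:T, 0:F.
Witness x = -5 satisfies the predicate.

T


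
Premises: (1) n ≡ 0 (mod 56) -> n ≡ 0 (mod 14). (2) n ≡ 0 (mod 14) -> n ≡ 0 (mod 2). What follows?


Hypothetical syllogism: from (P → Q) and (Q → R), infer (P → R).
Chain the two implications through the shared middle term 'n ≡ 0 (mod 14)'.

n ≡ 0 (mod 56) -> n ≡ 0 (mod 2)


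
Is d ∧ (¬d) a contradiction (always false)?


Truth table over {d}:
d | φ
-----
F | F
T | F
Every row is false.

Yes, it is a contradiction.


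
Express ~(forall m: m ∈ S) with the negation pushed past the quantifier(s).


¬(forall x: φ) = exists x: ¬φ, and ¬(exists x: φ) = forall x: ¬φ.
Apply to the universal statement.

exists m: ~(m ∈ S)


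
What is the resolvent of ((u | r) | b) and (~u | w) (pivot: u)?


The clauses contain complementary literals u and ~u.
Resolution eliminates this pair and disjoins the remaining literals (merging duplicates).

((r | b) | w)


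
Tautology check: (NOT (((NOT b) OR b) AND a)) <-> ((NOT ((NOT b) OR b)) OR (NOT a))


Build the truth table over {a, b}:
a | b | φ
---------
F | F | T
T | F | T
F | T | T
T | T | T
Every row evaluates to true.

Yes, it is a tautology.


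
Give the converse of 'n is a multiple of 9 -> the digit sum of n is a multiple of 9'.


The converse of (P → Q) is (Q → P). It is not in general equivalent to the original.
Here P = 'n is a multiple of 9' and Q = 'the digit sum of n is a multiple of 9'.

If the digit sum of n is a multiple of 9, then n is a multiple of 9.


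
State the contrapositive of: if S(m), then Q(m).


The contrapositive of (P → Q) is (¬Q → ¬P); it is logically equivalent to the original.
Here P = 'S(m)' and Q = 'Q(m)'.

If not (Q(m)), then not (S(m)).


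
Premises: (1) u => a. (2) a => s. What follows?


Hypothetical syllogism: from (P → Q) and (Q → R), infer (P → R).
Chain the two implications through the shared middle term 'a'.

u => s


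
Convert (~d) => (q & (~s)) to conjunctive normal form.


Step 1: Rewrite (¬d) → (q ∧ (¬s)) as ¬(¬d) ∨ (q ∧ (¬s)).
Step 2: Distribute ∨ over ∧.
Step 3: Eliminate any double negations (¬¬X = X).

(d | q) & (d | (~s))


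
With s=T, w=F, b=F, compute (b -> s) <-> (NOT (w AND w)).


Substitute s=T, w=F, b=F:
b -> s = F -> T = T
w AND w = F AND F = F
NOT (w AND w) = T
(b -> s) <-> (NOT (w AND w)) = T <-> T = T

T


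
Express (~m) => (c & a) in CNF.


Step 1: Rewrite (¬m) → (c ∧ a) as ¬(¬m) ∨ (c ∧ a).
Step 2: Distribute ∨ over ∧.
Step 3: Eliminate any double negations (¬¬X = X).

(m | c) & (m | a)


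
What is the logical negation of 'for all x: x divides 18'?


¬(for all x: φ) = there exists x: ¬φ, and ¬(there exists x: φ) = for all x: ¬φ.
Apply to the universal statement.

there exists x: NOT(x divides 18)
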